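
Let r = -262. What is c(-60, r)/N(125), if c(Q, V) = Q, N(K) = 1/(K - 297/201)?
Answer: -496560/67 ≈ -7411.3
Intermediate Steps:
N(K) = 1/(-99/67 + K) (N(K) = 1/(K - 297*1/201) = 1/(K - 99/67) = 1/(-99/67 + K))
c(-60, r)/N(125) = -60/(67/(-99 + 67*125)) = -60/(67/(-99 + 8375)) = -60/(67/8276) = -60/(67*(1/8276)) = -60/67/8276 = -60*8276/67 = -496560/67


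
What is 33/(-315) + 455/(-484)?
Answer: -53099/50820 ≈ -1.0448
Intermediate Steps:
33/(-315) + 455/(-484) = 33*(-1/315) + 455*(-1/484) = -11/105 - 455/484 = -53099/50820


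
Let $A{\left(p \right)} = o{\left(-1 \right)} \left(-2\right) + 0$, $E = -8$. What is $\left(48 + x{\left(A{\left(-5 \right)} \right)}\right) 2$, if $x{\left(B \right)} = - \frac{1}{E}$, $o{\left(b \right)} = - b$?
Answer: $\frac{385}{4} \approx 96.25$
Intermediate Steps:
$A{\left(p \right)} = -2$ ($A{\left(p \right)} = \left(-1\right) \left(-1\right) \left(-2\right) + 0 = 1 \left(-2\right) + 0 = -2 + 0 = -2$)
$x{\left(B \right)} = \frac{1}{8}$ ($x{\left(B \right)} = - \frac{1}{-8} = \left(-1\right) \left(- \frac{1}{8}\right) = \frac{1}{8}$)
$\left(48 + x{\left(A{\left(-5 \right)} \right)}\right) 2 = \left(48 + \frac{1}{8}\right) 2 = \frac{385}{8} \cdot 2 = \frac{385}{4}$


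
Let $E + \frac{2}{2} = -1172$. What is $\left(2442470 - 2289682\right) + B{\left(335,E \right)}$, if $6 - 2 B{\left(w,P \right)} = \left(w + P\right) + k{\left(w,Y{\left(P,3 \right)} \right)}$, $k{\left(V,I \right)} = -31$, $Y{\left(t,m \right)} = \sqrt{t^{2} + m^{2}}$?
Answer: $\frac{306451}{2} \approx 1.5323 \cdot 10^{5}$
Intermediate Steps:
$E = -1173$ ($E = -1 - 1172 = -1173$)
$Y{\left(t,m \right)} = \sqrt{m^{2} + t^{2}}$
$B{\left(w,P \right)} = \frac{37}{2} - \frac{P}{2} - \frac{w}{2}$ ($B{\left(w,P \right)} = 3 - \frac{\left(w + P\right) - 31}{2} = 3 - \frac{\left(P + w\right) - 31}{2} = 3 - \frac{-31 + P + w}{2} = 3 - \left(- \frac{31}{2} + \frac{P}{2} + \frac{w}{2}\right) = \frac{37}{2} - \frac{P}{2} - \frac{w}{2}$)
$\left(2442470 - 2289682\right) + B{\left(335,E \right)} = \left(2442470 - 2289682\right) - - \frac{875}{2} = 152788 + \left(\frac{37}{2} + \frac{1173}{2} - \frac{335}{2}\right) = 152788 + \frac{875}{2} = \frac{306451}{2}$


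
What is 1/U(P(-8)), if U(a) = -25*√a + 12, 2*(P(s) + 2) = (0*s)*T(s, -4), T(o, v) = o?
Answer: 6/697 + 25*I*√2/1394 ≈ 0.0086083 + 0.025363*I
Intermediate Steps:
P(s) = -2 (P(s) = -2 + ((0*s)*s)/2 = -2 + (0*s)/2 = -2 + (½)*0 = -2 + 0 = -2)
U(a) = 12 - 25*√a
1/U(P(-8)) = 1/(12 - 25*I*√2)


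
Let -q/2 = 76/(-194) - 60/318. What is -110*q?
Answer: -656480/5141 ≈ -127.69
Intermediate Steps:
q = 5968/5141 (q = -2*(76/(-194) - 60/318) = -2*(76*(-1/194) - 60*1/318) = -2*(-38/97 - 10/53) = -2*(-2984/5141) = 5968/5141 ≈ 1.1609)
-110*q = -110*5968/5141 = -656480/5141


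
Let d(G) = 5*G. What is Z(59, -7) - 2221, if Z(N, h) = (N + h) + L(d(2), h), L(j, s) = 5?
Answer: -2164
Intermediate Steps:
Z(N, h) = 5 + N + h (Z(N, h) = (N + h) + 5 = 5 + N + h)
Z(59, -7) - 2221 = (5 + 59 - 7) - 2221 = 57 - 2221 = -2164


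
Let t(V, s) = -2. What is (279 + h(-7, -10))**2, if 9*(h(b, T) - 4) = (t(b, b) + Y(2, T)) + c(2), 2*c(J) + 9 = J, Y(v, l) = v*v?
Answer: 2879809/36 ≈ 79995.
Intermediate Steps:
Y(v, l) = v**2
c(J) = -9/2 + J/2
h(b, T) = 23/6 (h(b, T) = 4 + ((-2 + 2**2) + (-9/2 + (1/2)*2))/9 = 4 + ((-2 + 4) + (-9/2 + 1))/9 = 4 + (2 - 7/2)/9 = 4 + (1/9)*(-3/2) = 4 - 1/6 = 23/6)
(279 + h(-7, -10))**2 = (279 + 23/6)**2 = (1697/6)**2 = 2879809/36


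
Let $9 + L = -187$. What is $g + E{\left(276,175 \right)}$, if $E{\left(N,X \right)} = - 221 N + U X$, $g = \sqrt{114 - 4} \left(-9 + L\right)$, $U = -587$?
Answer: $-163721 - 205 \sqrt{110} \approx -1.6587 \cdot 10^{5}$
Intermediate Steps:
$L = -196$ ($L = -9 - 187 = -196$)
$g = - 205 \sqrt{110}$ ($g = \sqrt{114 - 4} \left(-9 - 196\right) = \sqrt{110} \left(-205\right) = - 205 \sqrt{110} \approx -2150.1$)
$E{\left(N,X \right)} = - 587 X - 221 N$ ($E{\left(N,X \right)} = - 221 N - 587 X = - 587 X - 221 N$)
$g + E{\left(276,175 \right)} = - 205 \sqrt{110} - 163721 = -163721 - 205 \sqrt{110}$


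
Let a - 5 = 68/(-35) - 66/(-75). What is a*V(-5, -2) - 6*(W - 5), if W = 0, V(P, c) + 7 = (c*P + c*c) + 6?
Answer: 14207/175 ≈ 81.183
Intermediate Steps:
V(P, c) = -1 + c² + P*c (V(P, c) = -7 + ((c*P + c*c) + 6) = -7 + ((P*c + c²) + 6) = -7 + ((c² + P*c) + 6) = -7 + (6 + c² + P*c) = -1 + c² + P*c)
a = 689/175 (a = 5 + (68/(-35) - 66/(-75)) = 5 + (68*(-1/35) - 66*(-1/75)) = 5 + (-68/35 + 22/25) = 5 - 186/175 = 689/175 ≈ 3.9371)
a*V(-5, -2) - 6*(W - 5) = 689*(-1 + (-2)² - 5*(-2))/175 - 6*(0 - 5) = 689*(-1 + 4 + 10)/175 - 6*(-5) = (689/175)*13 + 30 = 8957/175 + 30 = 14207/175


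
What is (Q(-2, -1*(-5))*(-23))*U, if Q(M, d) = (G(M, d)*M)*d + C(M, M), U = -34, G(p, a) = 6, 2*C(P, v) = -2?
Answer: -47702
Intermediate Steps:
C(P, v) = -1 (C(P, v) = (½)*(-2) = -1)
Q(M, d) = -1 + 6*M*d (Q(M, d) = (6*M)*d - 1 = 6*M*d - 1 = -1 + 6*M*d)
(Q(-2, -1*(-5))*(-23))*U = ((-1 + 6*(-2)*(-1*(-5)))*(-23))*(-34) = ((-1 + 6*(-2)*5)*(-23))*(-34) = ((-1 - 60)*(-23))*(-34) = -61*(-23)*(-34) = 1403*(-34) = -47702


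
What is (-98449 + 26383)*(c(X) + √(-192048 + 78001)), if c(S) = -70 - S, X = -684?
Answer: -44248524 - 72066*I*√114047 ≈ -4.4249e+7 - 2.4337e+7*I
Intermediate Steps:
(-98449 + 26383)*(c(X) + √(-192048 + 78001)) = (-98449 + 26383)*((-70 - 1*(-684)) + √(-192048 + 78001)) = -72066*((-70 + 684) + √(-114047)) = -72066*(614 + I*√114047) = -44248524 - 72066*I*√114047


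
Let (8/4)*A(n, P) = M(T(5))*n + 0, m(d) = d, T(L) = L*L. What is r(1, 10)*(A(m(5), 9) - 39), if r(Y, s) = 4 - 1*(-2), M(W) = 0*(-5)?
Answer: -234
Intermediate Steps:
T(L) = L²
M(W) = 0
A(n, P) = 0 (A(n, P) = (0*n + 0)/2 = (0 + 0)/2 = (½)*0 = 0)
r(Y, s) = 6 (r(Y, s) = 4 + 2 = 6)
r(1, 10)*(A(m(5), 9) - 39) = 6*(0 - 39) = 6*(-39) = -234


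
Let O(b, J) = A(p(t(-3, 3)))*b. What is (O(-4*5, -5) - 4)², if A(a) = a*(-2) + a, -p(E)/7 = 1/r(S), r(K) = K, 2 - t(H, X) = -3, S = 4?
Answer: 1521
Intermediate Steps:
t(H, X) = 5 (t(H, X) = 2 - 1*(-3) = 2 + 3 = 5)
p(E) = -7/4
A(a) = -a (A(a) = -2*a + a = -a)
O(b, J) = 7*b/4 (O(b, J) = (-1*(-7/4))*b = 7*b/4)
(O(-4*5, -5) - 4)² = (7*(-4*5)/4 - 4)² = ((7/4)*(-20) - 4)² = (-35 - 4)² = (-39)² = 1521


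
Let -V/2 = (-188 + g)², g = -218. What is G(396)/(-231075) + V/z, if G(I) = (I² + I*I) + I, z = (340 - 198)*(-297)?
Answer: 268953592/41646825 ≈ 6.4580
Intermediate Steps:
z = -42174 (z = 142*(-297) = -42174)
V = -329672 (V = -2*(-188 - 218)² = -2*(-406)² = -2*164836 = -329672)
G(I) = I + 2*I² (G(I) = (I² + I²) + I = 2*I² + I = I + 2*I²)
G(396)/(-231075) + V/z = (396*(1 + 2*396))/(-231075) - 329672/(-42174) = (396*(1 + 792))*(-1/231075) - 329672*(-1/42174) = (396*793)*(-1/231075) + 164836/21087 = 314028*(-1/231075) + 164836/21087 = -2684/1975 + 164836/21087 = 268953592/41646825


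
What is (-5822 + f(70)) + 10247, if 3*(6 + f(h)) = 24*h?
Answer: 4979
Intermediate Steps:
f(h) = -6 + 8*h (f(h) = -6 + (24*h)/3 = -6 + 8*h)
(-5822 + f(70)) + 10247 = (-5822 + (-6 + 8*70)) + 10247 = (-5822 + (-6 + 560)) + 10247 = (-5822 + 554) + 10247 = -5268 + 10247 = 4979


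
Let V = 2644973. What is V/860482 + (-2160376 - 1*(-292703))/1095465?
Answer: 184339478437/134661130590 ≈ 1.3689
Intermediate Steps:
V/860482 + (-2160376 - 1*(-292703))/1095465 = 2644973/860482 + (-2160376 - 1*(-292703))/1095465 = 2644973*(1/860482) + (-2160376 + 292703)*(1/1095465) = 2644973/860482 - 1867673*1/1095465 = 2644973/860482 - 1867673/1095465 = 184339478437/134661130590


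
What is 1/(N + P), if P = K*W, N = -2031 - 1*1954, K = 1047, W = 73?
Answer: 1/72446 ≈ 1.3803e-5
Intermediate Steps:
N = -3985 (N = -2031 - 1954 = -3985)
P = 76431 (P = 1047*73 = 76431)
1/(N + P) = 1/(-3985 + 76431) = 1/72446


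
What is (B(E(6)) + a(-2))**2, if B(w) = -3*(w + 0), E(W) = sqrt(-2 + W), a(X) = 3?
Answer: 9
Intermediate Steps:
B(w) = -3*w
(B(E(6)) + a(-2))**2 = (-3*sqrt(-2 + 6) + 3)**2 = (-3*sqrt(4) + 3)**2 = (-3*2 + 3)**2 = (-6 + 3)**2 = (-3)**2 = 9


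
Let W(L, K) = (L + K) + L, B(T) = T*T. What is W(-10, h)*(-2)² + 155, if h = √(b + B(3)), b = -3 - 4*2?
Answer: 75 + 4*I*√2 ≈ 75.0 + 5.6569*I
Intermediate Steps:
b = -11 (b = -3 - 8 = -11)
B(T) = T²
h = I*√2 (h = √(-11 + 3²) = √(-11 + 9) = √(-2) = I*√2 ≈ 1.4142*I)
W(L, K) = K + 2*L (W(L, K) = (K + L) + L = K + 2*L)
W(-10, h)*(-2)² + 155 = (I*√2 + 2*(-10))*(-2)² + 155 = (I*√2 - 20)*4 + 155 = (-20 + I*√2)*4 + 155 = (-80 + 4*I*√2) + 155 = 75 + 4*I*√2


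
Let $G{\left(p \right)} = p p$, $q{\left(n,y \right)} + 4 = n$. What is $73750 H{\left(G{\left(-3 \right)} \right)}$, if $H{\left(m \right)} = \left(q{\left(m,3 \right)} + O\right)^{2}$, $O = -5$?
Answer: $0$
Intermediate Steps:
$q{\left(n,y \right)} = -4 + n$
$G{\left(p \right)} = p^{2}$
$H{\left(m \right)} = \left(-9 + m\right)^{2}$ ($H{\left(m \right)} = \left(\left(-4 + m\right) - 5\right)^{2} = \left(-9 + m\right)^{2}$)
$73750 H{\left(G{\left(-3 \right)} \right)} = 73750 \left(-9 + \left(-3\right)^{2}\right)^{2} = 73750 \left(-9 + 9\right)^{2} = 73750 \cdot 0^{2} = 73750 \cdot 0 = 0$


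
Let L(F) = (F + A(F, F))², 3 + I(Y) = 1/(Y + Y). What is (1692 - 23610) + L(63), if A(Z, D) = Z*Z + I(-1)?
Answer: 64827577/4 ≈ 1.6207e+7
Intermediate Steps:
I(Y) = -3 + 1/(2*Y) (I(Y) = -3 + 1/(Y + Y) = -3 + 1/(2*Y))
A(Z, D) = -7/2 + Z² (A(Z, D) = Z*Z + (-3 + (½)/(-1)) = Z² + (-3 + (½)*(-1)) = Z² + (-3 - ½) = Z² - 7/2 = -7/2 + Z²)
L(F) = (-7/2 + F + F²)² (L(F) = (F + (-7/2 + F²))² = (-7/2 + F + F²)²)
(1692 - 23610) + L(63) = (1692 - 23610) + (-7 + 2*63 + 2*63²)²/4 = -21918 + (-7 + 126 + 2*3969)²/4 = -21918 + (-7 + 126 + 7938)²/4 = -21918 + (¼)*8057² = -21918 + (¼)*64915249 = -21918 + 64915249/4 = 64827577/4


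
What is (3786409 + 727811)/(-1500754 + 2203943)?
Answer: 4514220/703189 ≈ 6.4196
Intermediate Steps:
(3786409 + 727811)/(-1500754 + 2203943) = 4514220/703189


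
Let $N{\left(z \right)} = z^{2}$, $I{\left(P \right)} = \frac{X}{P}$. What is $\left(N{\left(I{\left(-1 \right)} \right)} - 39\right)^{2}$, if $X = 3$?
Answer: $900$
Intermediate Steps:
$I{\left(P \right)} = \frac{3}{P}$
$\left(N{\left(I{\left(-1 \right)} \right)} - 39\right)^{2} = \left(\left(\frac{3}{-1}\right)^{2} - 39\right)^{2} = \left(\left(3 \left(-1\right)\right)^{2} - 39\right)^{2} = \left(\left(-3\right)^{2} - 39\right)^{2} = \left(9 - 39\right)^{2} = \left(-30\right)^{2} = 900$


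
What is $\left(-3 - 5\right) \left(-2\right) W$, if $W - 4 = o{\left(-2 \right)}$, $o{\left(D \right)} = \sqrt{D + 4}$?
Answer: $64 + 16 \sqrt{2} \approx 86.627$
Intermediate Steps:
$o{\left(D \right)} = \sqrt{4 + D}$
$W = 4 + \sqrt{2}$ ($W = 4 + \sqrt{4 - 2} = 4 + \sqrt{2} \approx 5.4142$)
$\left(-3 - 5\right) \left(-2\right) W = \left(-3 - 5\right) \left(-2\right) \left(4 + \sqrt{2}\right) = \left(-8\right) \left(-2\right) \left(4 + \sqrt{2}\right) = 16 \left(4 + \sqrt{2}\right) = 64 + 16 \sqrt{2}$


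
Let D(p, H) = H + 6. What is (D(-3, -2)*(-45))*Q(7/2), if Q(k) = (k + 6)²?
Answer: -16245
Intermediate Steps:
D(p, H) = 6 + H
Q(k) = (6 + k)²
(D(-3, -2)*(-45))*Q(7/2) = ((6 - 2)*(-45))*(6 + 7/2)² = (4*(-45))*(6 + 7*(½))² = -180*(6 + 7/2)² = -180*(19/2)² = -180*361/4 = -16245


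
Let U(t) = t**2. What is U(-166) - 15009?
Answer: 12547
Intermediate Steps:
U(-166) - 15009 = (-166)**2 - 15009 = 27556 - 15009 = 12547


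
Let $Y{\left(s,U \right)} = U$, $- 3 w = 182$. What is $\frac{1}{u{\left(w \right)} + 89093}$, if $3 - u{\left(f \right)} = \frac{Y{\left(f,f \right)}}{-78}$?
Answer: $\frac{9}{801857} \approx 1.1224 \cdot 10^{-5}$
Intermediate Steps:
$w = - \frac{182}{3}$ ($w = \left(- \frac{1}{3}\right) 182 = - \frac{182}{3} \approx -60.667$)
$u{\left(f \right)} = 3 + \frac{f}{78}$ ($u{\left(f \right)} = 3 - \frac{f}{-78} = 3 - f \left(- \frac{1}{78}\right) = 3 - - \frac{f}{78} = 3 + \frac{f}{78}$)
$\frac{1}{u{\left(w \right)} + 89093} = \frac{1}{\left(3 + \frac{1}{78} \left(- \frac{182}{3}\right)\right) + 89093} = \frac{1}{\left(3 - \frac{7}{9}\right) + 89093} = \frac{1}{\frac{20}{9} + 89093} = \frac{1}{\frac{801857}{9}} = \frac{9}{801857}$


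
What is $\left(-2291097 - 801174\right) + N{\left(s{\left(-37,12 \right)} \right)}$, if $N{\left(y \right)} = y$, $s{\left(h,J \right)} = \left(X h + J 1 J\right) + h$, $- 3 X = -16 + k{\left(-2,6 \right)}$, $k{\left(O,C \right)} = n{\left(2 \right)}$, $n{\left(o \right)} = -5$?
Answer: $-3092423$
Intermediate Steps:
$k{\left(O,C \right)} = -5$
$X = 7$ ($X = - \frac{-16 - 5}{3} = \left(- \frac{1}{3}\right) \left(-21\right) = 7$)
$s{\left(h,J \right)} = J^{2} + 8 h$ ($s{\left(h,J \right)} = \left(7 h + J 1 J\right) + h = \left(7 h + J J\right) + h = \left(7 h + J^{2}\right) + h = \left(J^{2} + 7 h\right) + h = J^{2} + 8 h$)
$\left(-2291097 - 801174\right) + N{\left(s{\left(-37,12 \right)} \right)} = \left(-2291097 - 801174\right) + \left(12^{2} + 8 \left(-37\right)\right) = -3092271 + \left(144 - 296\right) = -3092271 - 152 = -3092423$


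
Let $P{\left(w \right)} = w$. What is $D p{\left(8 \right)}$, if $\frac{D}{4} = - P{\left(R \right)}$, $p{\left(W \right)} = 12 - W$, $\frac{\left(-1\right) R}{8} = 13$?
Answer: $1664$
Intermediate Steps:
$R = -104$ ($R = \left(-8\right) 13 = -104$)
$D = 416$ ($D = 4 \left(\left(-1\right) \left(-104\right)\right) = 4 \cdot 104 = 416$)
$D p{\left(8 \right)} = 416 \left(12 - 8\right) = 416 \cdot 4 = 1664$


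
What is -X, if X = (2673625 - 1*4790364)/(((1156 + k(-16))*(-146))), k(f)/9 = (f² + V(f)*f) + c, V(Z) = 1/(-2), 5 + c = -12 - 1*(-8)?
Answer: -72991/17374 ≈ -4.2012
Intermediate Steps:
c = -9 (c = -5 + (-12 - 1*(-8)) = -5 + (-12 + 8) = -5 - 4 = -9)
V(Z) = -½
k(f) = -81 + 9*f² - 9*f/2 (k(f) = 9*((f² - f/2) - 9) = 9*(-9 + f² - f/2) = -81 + 9*f² - 9*f/2)
X = 72991/17374 (X = (2673625 - 1*4790364)/(((1156 + (-81 + 9*(-16)² - 9/2*(-16)))*(-146))) = (2673625 - 4790364)/(((1156 + (-81 + 9*256 + 72))*(-146))) = -2116739*(-1/(146*(1156 + (-81 + 2304 + 72)))) = -2116739*(-1/(146*(1156 + 2295))) = -2116739/(3451*(-146)) = -2116739/(-503846) = -2116739*(-1/503846) = 72991/17374 ≈ 4.2012)
-X = -1*72991/17374 = -72991/17374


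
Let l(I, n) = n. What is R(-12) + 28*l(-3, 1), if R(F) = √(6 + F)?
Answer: 28 + I*√6 ≈ 28.0 + 2.4495*I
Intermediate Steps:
R(-12) + 28*l(-3, 1) = √(6 - 12) + 28*1 = √(-6) + 28 = I*√6 + 28 = 28 + I*√6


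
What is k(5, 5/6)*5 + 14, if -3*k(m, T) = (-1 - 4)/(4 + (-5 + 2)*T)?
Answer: 176/9 ≈ 19.556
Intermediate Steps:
k(m, T) = 5/(3*(4 - 3*T)) (k(m, T) = -(-1 - 4)/(3*(4 + (-5 + 2)*T)) = -(-5)/(3*(4 - 3*T)) = 5/(3*(4 - 3*T)))
k(5, 5/6)*5 + 14 = -5/(-12 + 9*(5/6))*5 + 14 = -5/(-12 + 15/2)*5 + 14 = -5/(-9/2)*5 + 14 = -5*(-2/9)*5 + 14 = (10/9)*5 + 14 = 50/9 + 14 = 176/9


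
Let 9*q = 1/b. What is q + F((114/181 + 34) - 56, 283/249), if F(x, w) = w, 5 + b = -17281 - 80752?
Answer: 83234179/73234386 ≈ 1.1365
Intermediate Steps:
b = -98038 (b = -5 + (-17281 - 80752) = -5 - 98033 = -98038)
q = -1/882342 (q = (⅑)/(-98038) = (⅑)*(-1/98038) = -1/882342 ≈ -1.1333e-6)
q + F((114/181 + 34) - 56, 283/249) = -1/882342 + 283/249 = 83234179/73234386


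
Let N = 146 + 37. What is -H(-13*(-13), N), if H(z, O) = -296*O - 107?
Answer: 54275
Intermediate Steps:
N = 183
H(z, O) = -107 - 296*O
-H(-13*(-13), N) = -(-107 - 296*183) = -(-107 - 54168) = -1*(-54275) = 54275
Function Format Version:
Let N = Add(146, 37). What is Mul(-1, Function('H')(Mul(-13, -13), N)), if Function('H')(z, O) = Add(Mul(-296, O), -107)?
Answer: 54275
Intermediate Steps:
N = 183
Function('H')(z, O) = Add(-107, Mul(-296, O))
Mul(-1, Function('H')(Mul(-13, -13), N)) = Mul(-1, Add(-107, Mul(-296, 183))) = Mul(-1, Add(-107, -54168)) = Mul(-1, -54275) = 54275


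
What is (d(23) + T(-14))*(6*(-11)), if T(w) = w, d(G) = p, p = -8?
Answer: 1452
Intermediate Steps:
d(G) = -8
(d(23) + T(-14))*(6*(-11)) = (-8 - 14)*(6*(-11)) = -22*(-66) = 1452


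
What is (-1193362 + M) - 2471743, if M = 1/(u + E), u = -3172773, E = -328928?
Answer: -12834101843606/3501701 ≈ -3.6651e+6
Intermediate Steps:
M = -1/3501701 (M = 1/(-3172773 - 328928) = 1/(-3501701) = -1/3501701 ≈ -2.8558e-7)
(-1193362 + M) - 2471743 = (-1193362 - 1/3501701) - 2471743 = -4178796908763/3501701 - 2471743 = -12834101843606/3501701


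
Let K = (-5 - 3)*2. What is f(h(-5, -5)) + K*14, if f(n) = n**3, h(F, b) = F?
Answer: -349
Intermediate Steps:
K = -16 (K = -8*2 = -16)
f(h(-5, -5)) + K*14 = (-5)**3 - 16*14 = -125 - 224 = -349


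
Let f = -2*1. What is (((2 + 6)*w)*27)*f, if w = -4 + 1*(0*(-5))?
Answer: 1728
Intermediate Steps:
f = -2
w = -4 (w = -4 + 1*0 = -4 + 0 = -4)
(((2 + 6)*w)*27)*f = (((2 + 6)*(-4))*27)*(-2) = ((8*(-4))*27)*(-2) = -32*27*(-2) = -864*(-2) = 1728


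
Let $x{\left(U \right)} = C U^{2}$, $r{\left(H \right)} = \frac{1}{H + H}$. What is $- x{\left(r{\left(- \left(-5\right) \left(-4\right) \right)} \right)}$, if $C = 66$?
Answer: $- \frac{33}{800} \approx -0.04125$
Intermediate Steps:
$r{\left(H \right)} = \frac{1}{2 H}$
$x{\left(U \right)} = 66 U^{2}$
$- x{\left(r{\left(- \left(-5\right) \left(-4\right) \right)} \right)} = - 66 \left(\frac{1}{2 \left(- \left(-5\right) \left(-4\right)\right)}\right)^{2} = - 66 \left(\frac{1}{2 \left(\left(-1\right) 20\right)}\right)^{2} = - 66 \left(\frac{1}{2 \left(-20\right)}\right)^{2} = - 66 \left(\frac{1}{2} \left(- \frac{1}{20}\right)\right)^{2} = - 66 \left(- \frac{1}{40}\right)^{2} = - \frac{66}{1600} = \left(-1\right) \frac{33}{800} = - \frac{33}{800}$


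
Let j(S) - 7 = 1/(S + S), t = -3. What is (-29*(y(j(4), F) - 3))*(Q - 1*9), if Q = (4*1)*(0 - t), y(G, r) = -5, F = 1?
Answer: 696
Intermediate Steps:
j(S) = 7 + 1/(2*S) (j(S) = 7 + 1/(S + S) = 7 + 1/(2*S))
Q = 12 (Q = (4*1)*(0 - 1*(-3)) = 4*(0 + 3) = 4*3 = 12)
(-29*(y(j(4), F) - 3))*(Q - 1*9) = (-29*(-5 - 3))*(12 - 1*9) = (-29*(-8))*(12 - 9) = 232*3 = 696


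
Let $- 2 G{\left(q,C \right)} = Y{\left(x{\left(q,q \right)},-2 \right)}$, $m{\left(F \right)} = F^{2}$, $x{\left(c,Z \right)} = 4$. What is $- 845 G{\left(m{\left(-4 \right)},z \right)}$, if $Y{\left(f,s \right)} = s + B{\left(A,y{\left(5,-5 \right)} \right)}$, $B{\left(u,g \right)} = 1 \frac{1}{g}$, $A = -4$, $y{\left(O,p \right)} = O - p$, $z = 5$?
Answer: $- \frac{3211}{4} \approx -802.75$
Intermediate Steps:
$B{\left(u,g \right)} = \frac{1}{g}$
$Y{\left(f,s \right)} = \frac{1}{10} + s$ ($Y{\left(f,s \right)} = s + \frac{1}{5 - -5} = s + \frac{1}{5 + 5} = s + \frac{1}{10} = \frac{1}{10} + s$)
$G{\left(q,C \right)} = \frac{19}{20}$ ($G{\left(q,C \right)} = - \frac{\frac{1}{10} - 2}{2} = \left(- \frac{1}{2}\right) \left(- \frac{19}{10}\right) = \frac{19}{20}$)
$- 845 G{\left(m{\left(-4 \right)},z \right)} = \left(-845\right) \frac{19}{20} = - \frac{3211}{4}$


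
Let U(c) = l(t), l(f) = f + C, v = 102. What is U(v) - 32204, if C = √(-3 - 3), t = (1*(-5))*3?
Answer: -32219 + I*√6 ≈ -32219.0 + 2.4495*I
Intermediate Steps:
t = -15 (t = -5*3 = -15)
C = I*√6 (C = √(-6) = I*√6 ≈ 2.4495*I)
l(f) = f + I*√6
U(c) = -15 + I*√6
U(v) - 32204 = (-15 + I*√6) - 32204 = -32219 + I*√6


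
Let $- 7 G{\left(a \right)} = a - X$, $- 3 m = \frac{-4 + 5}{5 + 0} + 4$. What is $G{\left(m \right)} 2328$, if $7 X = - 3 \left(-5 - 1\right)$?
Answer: $\frac{323592}{245} \approx 1320.8$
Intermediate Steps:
$X = \frac{18}{7}$ ($X = \frac{\left(-3\right) \left(-5 - 1\right)}{7} = \frac{\left(-3\right) \left(-6\right)}{7} = \frac{1}{7} \cdot 18 = \frac{18}{7} \approx 2.5714$)
$m = - \frac{7}{5}$ ($m = - \frac{\frac{-4 + 5}{5 + 0} + 4}{3} = - \frac{1 \cdot \frac{1}{5} + 4}{3} = - \frac{\frac{1}{5} + 4}{3} = \left(- \frac{1}{3}\right) \frac{21}{5} = - \frac{7}{5} \approx -1.4$)
$G{\left(a \right)} = \frac{18}{49} - \frac{a}{7}$ ($G{\left(a \right)} = - \frac{a - \frac{18}{7}}{7} = - \frac{- \frac{18}{7} + a}{7} = \frac{18}{49} - \frac{a}{7}$)
$G{\left(m \right)} 2328 = \left(\frac{18}{49} - - \frac{1}{5}\right) 2328 = \left(\frac{18}{49} + \frac{1}{5}\right) 2328 = \frac{139}{245} \cdot 2328 = \frac{323592}{245}$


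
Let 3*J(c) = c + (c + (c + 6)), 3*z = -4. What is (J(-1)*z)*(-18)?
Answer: 24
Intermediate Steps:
z = -4/3 (z = (1/3)*(-4) = -4/3 ≈ -1.3333)
J(c) = 2 + c (J(c) = (c + (c + (c + 6)))/3 = (c + (c + (6 + c)))/3 = (c + (6 + 2*c))/3 = (6 + 3*c)/3 = 2 + c)
(J(-1)*z)*(-18) = ((2 - 1)*(-4/3))*(-18) = (1*(-4/3))*(-18) = -4/3*(-18) = 24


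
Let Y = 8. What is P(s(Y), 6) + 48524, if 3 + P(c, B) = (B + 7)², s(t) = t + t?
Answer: 48690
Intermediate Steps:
s(t) = 2*t
P(c, B) = -3 + (7 + B)² (P(c, B) = -3 + (B + 7)² = -3 + (7 + B)²)
P(s(Y), 6) + 48524 = (-3 + (7 + 6)²) + 48524 = (-3 + 13²) + 48524 = (-3 + 169) + 48524 = 166 + 48524 = 48690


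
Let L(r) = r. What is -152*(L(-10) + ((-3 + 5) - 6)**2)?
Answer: -912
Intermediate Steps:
-152*(L(-10) + ((-3 + 5) - 6)**2) = -152*(-10 + ((-3 + 5) - 6)**2) = -152*(-10 + (2 - 6)**2) = -152*(-10 + (-4)**2) = -152*(-10 + 16) = -152*6 = -912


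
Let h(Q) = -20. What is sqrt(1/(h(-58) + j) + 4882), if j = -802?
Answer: sqrt(3298688466)/822 ≈ 69.871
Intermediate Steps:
sqrt(1/(h(-58) + j) + 4882) = sqrt(1/(-20 - 802) + 4882) = sqrt(1/(-822) + 4882) = sqrt(-1/822 + 4882) = sqrt(4013003/822) = sqrt(3298688466)/822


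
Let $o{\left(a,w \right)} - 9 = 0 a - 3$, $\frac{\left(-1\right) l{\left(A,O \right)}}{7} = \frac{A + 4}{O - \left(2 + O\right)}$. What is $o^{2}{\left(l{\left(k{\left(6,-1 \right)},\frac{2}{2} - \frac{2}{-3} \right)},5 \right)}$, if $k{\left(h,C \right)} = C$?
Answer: $36$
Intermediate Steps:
$l{\left(A,O \right)} = 14 + \frac{7 A}{2}$ ($l{\left(A,O \right)} = - 7 \frac{A + 4}{O - \left(2 + O\right)} = - 7 \frac{4 + A}{-2} = - 7 \left(4 + A\right) \left(- \frac{1}{2}\right) = - 7 \left(-2 - \frac{A}{2}\right) = 14 + \frac{7 A}{2}$)
$o{\left(a,w \right)} = 6$ ($o{\left(a,w \right)} = 9 - \left(3 + 0 a\right) = 9 + \left(0 - 3\right) = 9 - 3 = 6$)
$o^{2}{\left(l{\left(k{\left(6,-1 \right)},\frac{2}{2} - \frac{2}{-3} \right)},5 \right)} = 6^{2} = 36$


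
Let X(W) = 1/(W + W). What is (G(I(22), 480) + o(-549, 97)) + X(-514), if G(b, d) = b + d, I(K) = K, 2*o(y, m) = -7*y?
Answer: 2491357/1028 ≈ 2423.5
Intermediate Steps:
o(y, m) = -7*y/2 (o(y, m) = (-7*y)/2 = -7*y/2)
X(W) = 1/(2*W)
(G(I(22), 480) + o(-549, 97)) + X(-514) = ((22 + 480) - 7/2*(-549)) + (½)/(-514) = (502 + 3843/2) + (½)*(-1/514) = 4847/2 - 1/1028 = 2491357/1028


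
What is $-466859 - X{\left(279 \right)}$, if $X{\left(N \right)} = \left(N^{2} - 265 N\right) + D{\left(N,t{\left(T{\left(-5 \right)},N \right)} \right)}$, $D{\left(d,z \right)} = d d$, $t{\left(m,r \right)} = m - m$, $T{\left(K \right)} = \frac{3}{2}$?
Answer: $-548606$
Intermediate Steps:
$T{\left(K \right)} = \frac{3}{2}$ ($T{\left(K \right)} = 3 \cdot \frac{1}{2} = \frac{3}{2}$)
$t{\left(m,r \right)} = 0$
$D{\left(d,z \right)} = d^{2}$
$X{\left(N \right)} = - 265 N + 2 N^{2}$ ($X{\left(N \right)} = \left(N^{2} - 265 N\right) + N^{2} = - 265 N + 2 N^{2}$)
$-466859 - X{\left(279 \right)} = -466859 - 279 \left(-265 + 2 \cdot 279\right) = -466859 - 279 \left(-265 + 558\right) = -466859 - 279 \cdot 293 = -466859 - 81747 = -548606$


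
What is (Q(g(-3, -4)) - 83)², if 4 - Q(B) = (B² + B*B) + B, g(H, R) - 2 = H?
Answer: 6400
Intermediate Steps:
g(H, R) = 2 + H
Q(B) = 4 - B - 2*B² (Q(B) = 4 - ((B² + B*B) + B) = 4 - ((B² + B²) + B) = 4 - (2*B² + B) = 4 - (B + 2*B²) = 4 + (-B - 2*B²) = 4 - B - 2*B²)
(Q(g(-3, -4)) - 83)² = ((4 - (2 - 3) - 2*(2 - 3)²) - 83)² = ((4 - 1*(-1) - 2*(-1)²) - 83)² = ((4 + 1 - 2*1) - 83)² = ((4 + 1 - 2) - 83)² = (3 - 83)² = (-80)² = 6400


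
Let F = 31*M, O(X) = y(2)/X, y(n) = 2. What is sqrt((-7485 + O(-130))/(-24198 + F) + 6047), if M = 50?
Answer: sqrt(819087215243245)/368030 ≈ 77.765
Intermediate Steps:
O(X) = 2/X
F = 1550 (F = 31*50 = 1550)
sqrt((-7485 + O(-130))/(-24198 + F) + 6047) = sqrt((-7485 + 2/(-130))/(-24198 + 1550) + 6047) = sqrt((-7485 + 2*(-1/130))/(-22648) + 6047) = sqrt((-7485 - 1/65)*(-1/22648) + 6047) = sqrt(-486526/65*(-1/22648) + 6047) = sqrt(243263/736060 + 6047) = sqrt(4451198083/736060) = sqrt(819087215243245)/368030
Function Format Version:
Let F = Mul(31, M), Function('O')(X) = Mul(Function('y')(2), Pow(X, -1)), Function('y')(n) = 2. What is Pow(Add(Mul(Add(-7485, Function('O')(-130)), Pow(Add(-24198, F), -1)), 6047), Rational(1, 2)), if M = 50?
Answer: Mul(Rational(1, 368030), Pow(819087215243245, Rational(1, 2))) ≈ 77.765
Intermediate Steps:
Function('O')(X) = Mul(2, Pow(X, -1))
F = 1550 (F = Mul(31, 50) = 1550)
Pow(Add(Mul(Add(-7485, Function('O')(-130)), Pow(Add(-24198, F), -1)), 6047), Rational(1, 2)) = Pow(Add(Mul(Add(-7485, Mul(2, Pow(-130, -1))), Pow(Add(-24198, 1550), -1)), 6047), Rational(1, 2)) = Pow(Add(Mul(Add(-7485, Mul(2, Rational(-1, 130))), Pow(-22648, -1)), 6047), Rational(1, 2)) = Pow(Add(Mul(Add(-7485, Rational(-1, 65)), Rational(-1, 22648)), 6047), Rational(1, 2)) = Pow(Add(Mul(Rational(-486526, 65), Rational(-1, 22648)), 6047), Rational(1, 2)) = Pow(Add(Rational(243263, 736060), 6047), Rational(1, 2)) = Pow(Rational(4451198083, 736060), Rational(1, 2)) = Mul(Rational(1, 368030), Pow(819087215243245, Rational(1, 2)))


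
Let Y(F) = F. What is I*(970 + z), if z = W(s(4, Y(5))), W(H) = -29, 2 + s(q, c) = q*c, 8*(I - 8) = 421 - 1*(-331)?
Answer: 95982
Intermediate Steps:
I = 102 (I = 8 + (421 - 1*(-331))/8 = 8 + (421 + 331)/8 = 8 + (⅛)*752 = 8 + 94 = 102)
s(q, c) = -2 + c*q (s(q, c) = -2 + q*c = -2 + c*q)
z = -29
I*(970 + z) = 102*(970 - 29) = 102*941 = 95982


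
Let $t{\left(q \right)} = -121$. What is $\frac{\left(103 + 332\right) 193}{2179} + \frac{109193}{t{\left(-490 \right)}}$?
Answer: $- \frac{227772992}{263659} \approx -863.89$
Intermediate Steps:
$\frac{\left(103 + 332\right) 193}{2179} + \frac{109193}{t{\left(-490 \right)}} = \frac{\left(103 + 332\right) 193}{2179} + \frac{109193}{-121} = 435 \cdot 193 \cdot \frac{1}{2179} + 109193 \left(- \frac{1}{121}\right) = 83955 \cdot \frac{1}{2179} - \frac{109193}{121} = \frac{83955}{2179} - \frac{109193}{121} = - \frac{227772992}{263659}$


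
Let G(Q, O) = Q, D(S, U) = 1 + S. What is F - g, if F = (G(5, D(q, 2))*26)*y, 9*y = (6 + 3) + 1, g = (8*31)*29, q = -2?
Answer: -63428/9 ≈ -7047.6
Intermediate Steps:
g = 7192 (g = 248*29 = 7192)
y = 10/9 (y = ((6 + 3) + 1)/9 = (9 + 1)/9 = (⅑)*10 = 10/9 ≈ 1.1111)
F = 1300/9 (F = (5*26)*(10/9) = 130*(10/9) = 1300/9 ≈ 144.44)
F - g = 1300/9 - 1*7192 = 1300/9 - 7192 = -63428/9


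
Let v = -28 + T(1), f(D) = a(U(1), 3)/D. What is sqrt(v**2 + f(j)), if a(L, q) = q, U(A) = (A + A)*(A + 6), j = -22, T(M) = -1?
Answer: sqrt(406978)/22 ≈ 28.998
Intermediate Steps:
U(A) = 2*A*(6 + A) (U(A) = (2*A)*(6 + A) = 2*A*(6 + A))
f(D) = 3/D
v = -29 (v = -28 - 1 = -29)
sqrt(v**2 + f(j)) = sqrt((-29)**2 + 3/(-22)) = sqrt(841 + 3*(-1/22)) = sqrt(841 - 3/22) = sqrt(18499/22) = sqrt(406978)/22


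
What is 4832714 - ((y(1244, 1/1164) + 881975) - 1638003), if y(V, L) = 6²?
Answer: 5588706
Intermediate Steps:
y(V, L) = 36
4832714 - ((y(1244, 1/1164) + 881975) - 1638003) = 4832714 - ((36 + 881975) - 1638003) = 4832714 - (882011 - 1638003) = 4832714 - 1*(-755992) = 4832714 + 755992 = 5588706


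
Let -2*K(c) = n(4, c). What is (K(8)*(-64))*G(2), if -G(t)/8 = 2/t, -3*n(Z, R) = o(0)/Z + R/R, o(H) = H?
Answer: 256/3 ≈ 85.333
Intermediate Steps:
n(Z, R) = -1/3 (n(Z, R) = -(0/Z + R/R)/3 = -(0 + 1)/3 = -1/3*1 = -1/3)
G(t) = -16/t
K(c) = 1/6 (K(c) = -1/2*(-1/3) = 1/6)
(K(8)*(-64))*G(2) = ((1/6)*(-64))*(-16/2) = -(-512)/(3*2) = -32/3*(-8) = 256/3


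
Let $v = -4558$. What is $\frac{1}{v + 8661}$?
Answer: $\frac{1}{4103} \approx 0.00024372$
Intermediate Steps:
$\frac{1}{v + 8661} = \frac{1}{-4558 + 8661} = \frac{1}{4103}$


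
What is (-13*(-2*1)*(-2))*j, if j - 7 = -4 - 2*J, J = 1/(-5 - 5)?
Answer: -832/5 ≈ -166.40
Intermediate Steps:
J = -⅒ (J = 1/(-10) = -⅒ ≈ -0.10000)
j = 16/5 (j = 7 + (-4 - 2*(-⅒)) = 7 + (-4 + ⅕) = 7 - 19/5 = 16/5 ≈ 3.2000)
(-13*(-2*1)*(-2))*j = -13*(-2*1)*(-2)*(16/5) = -(-26)*(-2)*(16/5) = -13*4*(16/5) = -52*16/5 = -832/5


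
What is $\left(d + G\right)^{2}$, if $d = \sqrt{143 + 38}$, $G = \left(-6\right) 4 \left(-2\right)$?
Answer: $\left(48 + \sqrt{181}\right)^{2} \approx 3776.5$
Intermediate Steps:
$G = 48$ ($G = \left(-24\right) \left(-2\right) = 48$)
$d = \sqrt{181} \approx 13.454$
$\left(d + G\right)^{2} = \left(\sqrt{181} + 48\right)^{2} = \left(48 + \sqrt{181}\right)^{2}$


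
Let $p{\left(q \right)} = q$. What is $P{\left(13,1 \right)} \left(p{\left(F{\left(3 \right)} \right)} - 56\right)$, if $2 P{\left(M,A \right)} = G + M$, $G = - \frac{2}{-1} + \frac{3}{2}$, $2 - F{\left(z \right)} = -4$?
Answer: $- \frac{825}{2} \approx -412.5$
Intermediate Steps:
$F{\left(z \right)} = 6$ ($F{\left(z \right)} = 2 - -4 = 2 + 4 = 6$)
$G = \frac{7}{2}$ ($G = \left(-2\right) \left(-1\right) + 3 \cdot \frac{1}{2} = 2 + \frac{3}{2} = \frac{7}{2} \approx 3.5$)
$P{\left(M,A \right)} = \frac{7}{4} + \frac{M}{2}$ ($P{\left(M,A \right)} = \frac{\frac{7}{2} + M}{2} = \frac{7}{4} + \frac{M}{2}$)
$P{\left(13,1 \right)} \left(p{\left(F{\left(3 \right)} \right)} - 56\right) = \left(\frac{7}{4} + \frac{1}{2} \cdot 13\right) \left(6 - 56\right) = \left(\frac{7}{4} + \frac{13}{2}\right) \left(-50\right) = \frac{33}{4} \left(-50\right) = - \frac{825}{2}$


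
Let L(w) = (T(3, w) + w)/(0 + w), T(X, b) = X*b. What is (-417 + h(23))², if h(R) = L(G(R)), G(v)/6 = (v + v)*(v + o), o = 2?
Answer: 170569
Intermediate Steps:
G(v) = 12*v*(2 + v) (G(v) = 6*((v + v)*(v + 2)) = 6*((2*v)*(2 + v)) = 6*(2*v*(2 + v)) = 12*v*(2 + v))
L(w) = 4 (L(w) = (3*w + w)/(0 + w) = (4*w)/w = 4)
h(R) = 4
(-417 + h(23))² = (-417 + 4)² = (-413)² = 170569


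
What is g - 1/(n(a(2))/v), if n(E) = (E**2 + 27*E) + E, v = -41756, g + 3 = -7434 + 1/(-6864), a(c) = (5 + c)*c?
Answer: -825815483/112112 ≈ -7366.0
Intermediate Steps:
a(c) = c*(5 + c)
g = -51047569/6864 (g = -3 + (-7434 + 1/(-6864)) = -3 + (-7434 - 1/6864) = -3 - 51026977/6864 = -51047569/6864 ≈ -7437.0)
n(E) = E**2 + 28*E
g - 1/(n(a(2))/v) = -51047569/6864 - 1/(((2*(5 + 2))*(28 + 2*(5 + 2)))/(-41756)) = -51047569/6864 - 1/(((2*7)*(28 + 2*7))*(-1/41756)) = -51047569/6864 - 1/((14*(28 + 14))*(-1/41756)) = -51047569/6864 - 1/((14*42)*(-1/41756)) = -51047569/6864 - 1/(588*(-1/41756)) = -51047569/6864 - 1/(-147/10439) = -51047569/6864 - 1*(-10439/147) = -51047569/6864 + 10439/147 = -825815483/112112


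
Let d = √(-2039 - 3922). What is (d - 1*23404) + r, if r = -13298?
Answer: -36702 + I*√5961 ≈ -36702.0 + 77.208*I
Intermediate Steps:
d = I*√5961 (d = √(-5961) = I*√5961 ≈ 77.208*I)
(d - 1*23404) + r = (I*√5961 - 1*23404) - 13298 = (I*√5961 - 23404) - 13298 = (-23404 + I*√5961) - 13298 = -36702 + I*√5961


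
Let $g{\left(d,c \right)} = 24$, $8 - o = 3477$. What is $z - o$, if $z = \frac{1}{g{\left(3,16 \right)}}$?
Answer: $\frac{83257}{24} \approx 3469.0$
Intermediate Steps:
$o = -3469$ ($o = 8 - 3477 = -3469$)
$z = \frac{1}{24} \approx 0.041667$
$z - o = \frac{1}{24} - -3469 = \frac{1}{24} + 3469 = \frac{83257}{24}$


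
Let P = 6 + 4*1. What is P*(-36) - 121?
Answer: -481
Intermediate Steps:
P = 10 (P = 6 + 4 = 10)
P*(-36) - 121 = 10*(-36) - 121 = -360 - 121 = -481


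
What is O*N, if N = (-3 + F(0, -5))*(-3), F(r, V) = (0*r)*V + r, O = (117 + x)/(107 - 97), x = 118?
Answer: 423/2 ≈ 211.50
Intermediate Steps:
O = 47/2 (O = (117 + 118)/(107 - 97) = 235/10 = 235*(1/10) = 47/2 ≈ 23.500)
F(r, V) = r (F(r, V) = 0*V + r = 0 + r = r)
N = 9 (N = (-3 + 0)*(-3) = -3*(-3) = 9)
O*N = (47/2)*9 = 423/2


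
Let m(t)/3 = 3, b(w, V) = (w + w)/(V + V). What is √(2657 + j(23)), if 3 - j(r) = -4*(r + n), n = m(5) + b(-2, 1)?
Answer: 2*√695 ≈ 52.726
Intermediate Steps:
b(w, V) = w/V (b(w, V) = (2*w)/((2*V)) = (2*w)*(1/(2*V)) = w/V)
m(t) = 9 (m(t) = 3*3 = 9)
n = 7 (n = 9 - 2/1 = 9 - 2*1 = 9 - 2 = 7)
j(r) = 31 + 4*r (j(r) = 3 - (-4)*(r + 7) = 3 - (-4)*(7 + r) = 3 - (-28 - 4*r) = 3 + (28 + 4*r) = 31 + 4*r)
√(2657 + j(23)) = √(2657 + (31 + 4*23)) = √(2657 + (31 + 92)) = √(2657 + 123) = √2780 = 2*√695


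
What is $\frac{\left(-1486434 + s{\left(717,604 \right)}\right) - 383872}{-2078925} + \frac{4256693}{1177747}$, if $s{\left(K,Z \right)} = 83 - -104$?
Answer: $\frac{3683957512306}{816149227325} \approx 4.5138$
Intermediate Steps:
$s{\left(K,Z \right)} = 187$ ($s{\left(K,Z \right)} = 83 + 104 = 187$)
$\frac{\left(-1486434 + s{\left(717,604 \right)}\right) - 383872}{-2078925} + \frac{4256693}{1177747} = \frac{\left(-1486434 + 187\right) - 383872}{-2078925} + \frac{4256693}{1177747} = \left(-1486247 - 383872\right) \left(- \frac{1}{2078925}\right) + 4256693 \cdot \frac{1}{1177747} = \left(-1870119\right) \left(- \frac{1}{2078925}\right) + \frac{4256693}{1177747} = \frac{623373}{692975} + \frac{4256693}{1177747} = \frac{3683957512306}{816149227325}$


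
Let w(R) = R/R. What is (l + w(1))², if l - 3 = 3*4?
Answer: 256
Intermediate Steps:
l = 15 (l = 3 + 3*4 = 3 + 12 = 15)
w(R) = 1
(l + w(1))² = (15 + 1)² = 16² = 256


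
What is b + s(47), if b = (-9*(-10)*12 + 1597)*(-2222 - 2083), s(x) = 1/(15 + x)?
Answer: -714518069/62 ≈ -1.1524e+7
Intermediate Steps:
b = -11524485 (b = (90*12 + 1597)*(-4305) = (1080 + 1597)*(-4305) = 2677*(-4305) = -11524485)
b + s(47) = -11524485 + 1/(15 + 47) = -11524485 + 1/62 = -714518069/62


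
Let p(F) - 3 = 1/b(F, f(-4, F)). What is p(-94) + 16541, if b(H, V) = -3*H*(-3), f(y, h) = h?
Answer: 13996223/846 ≈ 16544.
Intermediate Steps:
b(H, V) = 9*H
p(F) = 3 + 1/(9*F)
p(-94) + 16541 = (3 + (⅑)/(-94)) + 16541 = (3 + (⅑)*(-1/94)) + 16541 = (3 - 1/846) + 16541 = 2537/846 + 16541 = 13996223/846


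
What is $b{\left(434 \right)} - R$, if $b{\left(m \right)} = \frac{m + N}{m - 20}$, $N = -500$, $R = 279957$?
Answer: $- \frac{19317044}{69} \approx -2.7996 \cdot 10^{5}$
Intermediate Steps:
$b{\left(m \right)} = \frac{-500 + m}{-20 + m}$ ($b{\left(m \right)} = \frac{m - 500}{m - 20} = \frac{-500 + m}{-20 + m}$)
$b{\left(434 \right)} - R = \frac{-500 + 434}{-20 + 434} - 279957 = \frac{1}{414} \left(-66\right) - 279957 = - \frac{11}{69} - 279957 = - \frac{19317044}{69}$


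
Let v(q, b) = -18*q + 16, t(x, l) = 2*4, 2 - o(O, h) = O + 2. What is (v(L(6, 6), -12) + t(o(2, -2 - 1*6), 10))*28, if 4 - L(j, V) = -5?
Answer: -3864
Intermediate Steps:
o(O, h) = -O (o(O, h) = 2 - (O + 2) = 2 - (2 + O) = 2 + (-2 - O) = -O)
t(x, l) = 8
L(j, V) = 9 (L(j, V) = 4 - 1*(-5) = 4 + 5 = 9)
v(q, b) = 16 - 18*q
(v(L(6, 6), -12) + t(o(2, -2 - 1*6), 10))*28 = ((16 - 18*9) + 8)*28 = ((16 - 162) + 8)*28 = (-146 + 8)*28 = -138*28 = -3864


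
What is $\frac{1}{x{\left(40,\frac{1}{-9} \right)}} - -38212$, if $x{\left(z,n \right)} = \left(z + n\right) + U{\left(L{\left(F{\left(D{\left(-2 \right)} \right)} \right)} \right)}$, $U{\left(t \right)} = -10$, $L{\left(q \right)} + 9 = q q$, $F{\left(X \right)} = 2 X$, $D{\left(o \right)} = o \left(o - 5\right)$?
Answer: $\frac{10279037}{269} \approx 38212.0$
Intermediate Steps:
$D{\left(o \right)} = o \left(-5 + o\right)$
$L{\left(q \right)} = -9 + q^{2}$ ($L{\left(q \right)} = -9 + q q = -9 + q^{2}$)
$x{\left(z,n \right)} = -10 + n + z$ ($x{\left(z,n \right)} = \left(z + n\right) - 10 = \left(n + z\right) - 10 = -10 + n + z$)
$\frac{1}{x{\left(40,\frac{1}{-9} \right)}} - -38212 = \frac{1}{-10 + \frac{1}{-9} + 40} - -38212 = \frac{1}{-10 - \frac{1}{9} + 40} + 38212 = \frac{1}{\frac{269}{9}} + 38212 = \frac{9}{269} + 38212 = \frac{10279037}{269}$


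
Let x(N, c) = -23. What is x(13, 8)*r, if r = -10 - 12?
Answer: 506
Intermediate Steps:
r = -22
x(13, 8)*r = -23*(-22) = 506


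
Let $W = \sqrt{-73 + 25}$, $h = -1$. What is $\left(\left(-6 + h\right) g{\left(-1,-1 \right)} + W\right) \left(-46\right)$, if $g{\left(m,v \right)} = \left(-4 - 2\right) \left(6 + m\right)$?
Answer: $-9660 - 184 i \sqrt{3} \approx -9660.0 - 318.7 i$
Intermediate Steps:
$g{\left(m,v \right)} = -36 - 6 m$ ($g{\left(m,v \right)} = - 6 \left(6 + m\right) = -36 - 6 m$)
$W = 4 i \sqrt{3}$ ($W = \sqrt{-48} = 4 i \sqrt{3} \approx 6.9282 i$)
$\left(\left(-6 + h\right) g{\left(-1,-1 \right)} + W\right) \left(-46\right) = \left(\left(-6 - 1\right) \left(-36 - -6\right) + 4 i \sqrt{3}\right) \left(-46\right) = \left(- 7 \left(-36 + 6\right) + 4 i \sqrt{3}\right) \left(-46\right) = \left(\left(-7\right) \left(-30\right) + 4 i \sqrt{3}\right) \left(-46\right) = \left(210 + 4 i \sqrt{3}\right) \left(-46\right) = -9660 - 184 i \sqrt{3}$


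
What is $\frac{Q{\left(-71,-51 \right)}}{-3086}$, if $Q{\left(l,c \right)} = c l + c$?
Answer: $- \frac{1785}{1543} \approx -1.1568$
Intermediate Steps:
$Q{\left(l,c \right)} = c + c l$
$\frac{Q{\left(-71,-51 \right)}}{-3086} = \frac{\left(-51\right) \left(1 - 71\right)}{-3086} = \left(-51\right) \left(-70\right) \left(- \frac{1}{3086}\right) = 3570 \left(- \frac{1}{3086}\right) = - \frac{1785}{1543}$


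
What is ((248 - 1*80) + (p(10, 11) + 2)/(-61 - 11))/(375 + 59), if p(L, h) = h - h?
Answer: 6047/15624 ≈ 0.38703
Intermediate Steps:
p(L, h) = 0
((248 - 1*80) + (p(10, 11) + 2)/(-61 - 11))/(375 + 59) = ((248 - 1*80) + (0 + 2)/(-61 - 11))/(375 + 59) = ((248 - 80) + 2/(-72))/434 = (168 + 2*(-1/72))*(1/434) = (168 - 1/36)*(1/434) = (6047/36)*(1/434) = 6047/15624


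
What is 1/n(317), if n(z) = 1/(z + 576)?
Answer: 893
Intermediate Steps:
n(z) = 1/(576 + z)
1/n(317) = 1/(1/(576 + 317)) = 1/(1/893) = 893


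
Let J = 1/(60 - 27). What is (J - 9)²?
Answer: 87616/1089 ≈ 80.455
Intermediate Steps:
J = 1/33 ≈ 0.030303
(J - 9)² = (1/33 - 9)² = (-296/33)² = 87616/1089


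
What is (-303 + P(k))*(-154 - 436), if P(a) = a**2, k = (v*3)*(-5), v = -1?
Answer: 46020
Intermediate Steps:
k = 15 (k = -1*3*(-5) = -3*(-5) = 15)
(-303 + P(k))*(-154 - 436) = (-303 + 15**2)*(-154 - 436) = (-303 + 225)*(-590) = -78*(-590) = 46020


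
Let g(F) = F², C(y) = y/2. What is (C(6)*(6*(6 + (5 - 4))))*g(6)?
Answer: 4536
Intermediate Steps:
C(y) = y/2 (C(y) = y*(½) = y/2)
(C(6)*(6*(6 + (5 - 4))))*g(6) = (((½)*6)*(6*(6 + (5 - 4))))*6² = (3*(6*(6 + 1)))*36 = (3*(6*7))*36 = (3*42)*36 = 126*36 = 4536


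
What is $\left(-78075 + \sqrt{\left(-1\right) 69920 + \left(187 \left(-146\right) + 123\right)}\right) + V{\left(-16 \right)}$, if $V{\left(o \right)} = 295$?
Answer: $-77780 + i \sqrt{97099} \approx -77780.0 + 311.61 i$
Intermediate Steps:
$\left(-78075 + \sqrt{\left(-1\right) 69920 + \left(187 \left(-146\right) + 123\right)}\right) + V{\left(-16 \right)} = \left(-78075 + \sqrt{\left(-1\right) 69920 + \left(187 \left(-146\right) + 123\right)}\right) + 295 = \left(-78075 + \sqrt{-69920 + \left(-27302 + 123\right)}\right) + 295 = \left(-78075 + \sqrt{-69920 - 27179}\right) + 295 = \left(-78075 + \sqrt{-97099}\right) + 295 = \left(-78075 + i \sqrt{97099}\right) + 295 = -77780 + i \sqrt{97099}$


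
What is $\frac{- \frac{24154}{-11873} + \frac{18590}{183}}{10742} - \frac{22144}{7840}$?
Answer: $- \frac{8047983345218}{2859122704305} \approx -2.8148$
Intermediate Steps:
$\frac{- \frac{24154}{-11873} + \frac{18590}{183}}{10742} - \frac{22144}{7840} = \left(\left(-24154\right) \left(- \frac{1}{11873}\right) + 18590 \cdot \frac{1}{183}\right) \frac{1}{10742} - \frac{692}{245} = \left(\frac{24154}{11873} + \frac{18590}{183}\right) \frac{1}{10742} - \frac{692}{245} = \frac{225139252}{2172759} \cdot \frac{1}{10742} - \frac{692}{245} = \frac{112569626}{11669888589} - \frac{692}{245} = - \frac{8047983345218}{2859122704305}$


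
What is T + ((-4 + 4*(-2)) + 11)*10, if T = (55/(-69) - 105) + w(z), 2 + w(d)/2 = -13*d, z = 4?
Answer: -15442/69 ≈ -223.80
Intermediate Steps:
w(d) = -4 - 26*d (w(d) = -4 + 2*(-13*d) = -4 - 26*d)
T = -14752/69 (T = (55/(-69) - 105) + (-4 - 26*4) = (55*(-1/69) - 105) + (-4 - 104) = (-55/69 - 105) - 108 = -7300/69 - 108 = -14752/69 ≈ -213.80)
T + ((-4 + 4*(-2)) + 11)*10 = -14752/69 + ((-4 + 4*(-2)) + 11)*10 = -14752/69 + ((-4 - 8) + 11)*10 = -14752/69 + (-12 + 11)*10 = -14752/69 - 1*10 = -14752/69 - 10 = -15442/69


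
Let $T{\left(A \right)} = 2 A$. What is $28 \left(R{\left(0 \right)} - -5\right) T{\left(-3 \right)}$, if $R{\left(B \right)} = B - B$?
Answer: $-840$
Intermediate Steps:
$R{\left(B \right)} = 0$
$28 \left(R{\left(0 \right)} - -5\right) T{\left(-3 \right)} = 28 \left(0 - -5\right) 2 \left(-3\right) = 28 \left(0 + 5\right) \left(-6\right) = 28 \cdot 5 \left(-6\right) = 140 \left(-6\right) = -840$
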